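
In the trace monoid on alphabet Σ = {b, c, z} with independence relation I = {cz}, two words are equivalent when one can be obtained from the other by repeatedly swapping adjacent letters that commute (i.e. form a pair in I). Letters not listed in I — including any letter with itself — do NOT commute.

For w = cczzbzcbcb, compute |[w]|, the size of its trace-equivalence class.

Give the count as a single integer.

0(c) covers ∅
1(c) covers 0:c
2(z) covers ∅
3(z) covers 2:z
4(b) covers 1:c, 3:z
5(z) covers 4:b
6(c) covers 4:b
7(b) covers 5:z, 6:c
8(c) covers 7:b
9(b) covers 8:c
floor of heap: 0:c, 2:z
completions by unplaced set U, small U first (add the entries for U minus each lowest piece of U):
  |U|=1: {9}:1
  |U|=2: {8,9}:1
  |U|=3: {7,8,9}:1
  |U|=4: {5,7,8,9}:1  {6,7,8,9}:1
  |U|=5: {5,6,7,8,9}:2
  |U|=6: {4,5,6,7,8,9}:2
  |U|=7: {1,4,5,6,7,8,9}:2  {3,4,5,6,7,8,9}:2
  |U|=8: {0,1,4,5,6,7,8,9}:2  {1,3,4,5,6,7,8,9}:4  {2,3,4,5,6,7,8,9}:2
  start at 0(c): 6
  start at 2(z): 6
sum over floor = 12

12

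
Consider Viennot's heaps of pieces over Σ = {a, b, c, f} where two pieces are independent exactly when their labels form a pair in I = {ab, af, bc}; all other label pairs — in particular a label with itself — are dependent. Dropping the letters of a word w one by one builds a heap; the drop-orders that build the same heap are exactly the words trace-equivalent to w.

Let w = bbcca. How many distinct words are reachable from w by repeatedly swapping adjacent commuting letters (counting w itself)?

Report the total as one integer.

10

piece 0:b — minimal
piece 1:b rests on {0:b}
piece 2:c — minimal
piece 3:c rests on {2:c}
piece 4:a rests on {3:c}
minimal pieces: {0:b, 2:c}
ways to finish when only these pieces remain (= sum over removing one remaining piece with nothing left below it):
  1 left: {1}→1  {4}→1
  2 left: {0,1}→1  {1,4}→2  {3,4}→1
  3 left: {0,1,4}→3  {1,3,4}→3  {2,3,4}→1
  placing 0:b first → 4 extensions
  placing 2:c first → 6 extensions
total linear extensions = 10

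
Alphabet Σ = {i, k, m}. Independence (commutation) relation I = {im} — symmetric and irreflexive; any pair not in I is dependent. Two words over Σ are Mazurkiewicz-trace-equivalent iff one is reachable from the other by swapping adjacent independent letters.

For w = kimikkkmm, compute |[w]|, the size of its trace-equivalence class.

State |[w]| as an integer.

#0=k has no predecessor
#1=i depends on [0:k]
#2=m depends on [0:k]
#3=i depends on [1:i]
#4=k depends on [2:m, 3:i]
#5=k depends on [4:k]
#6=k depends on [5:k]
#7=m depends on [6:k]
#8=m depends on [7:m]
sources: [0:k]
N(rest) = Σ N(rest − s) over sources s of rest; N(one piece) = 1:
  size 1 → [8]=1
  size 2 → [7,8]=1
  size 3 → [6,7,8]=1
  size 4 → [5,6,7,8]=1
  size 5 → [4,5,6,7,8]=1
  size 6 → [2,4,5,6,7,8]=1  [3,4,5,6,7,8]=1
  size 7 → [1,3,4,5,6,7,8]=1  [2,3,4,5,6,7,8]=2
  first=0(k) contributes 3

3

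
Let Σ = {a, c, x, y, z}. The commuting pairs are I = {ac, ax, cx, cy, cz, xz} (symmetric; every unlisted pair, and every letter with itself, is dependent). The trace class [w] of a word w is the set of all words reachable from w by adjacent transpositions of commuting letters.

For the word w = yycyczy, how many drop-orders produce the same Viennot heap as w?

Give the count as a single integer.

piece 0:y — minimal
piece 1:y rests on {0:y}
piece 2:c — minimal
piece 3:y rests on {1:y}
piece 4:c rests on {2:c}
piece 5:z rests on {3:y}
piece 6:y rests on {5:z}
minimal pieces: {0:y, 2:c}
ways to finish when only these pieces remain (= sum over removing one remaining piece with nothing left below it):
  1 left: {4}→1  {6}→1
  2 left: {2,4}→1  {4,6}→2  {5,6}→1
  3 left: {2,4,6}→3  {3,5,6}→1  {4,5,6}→3
  4 left: {1,3,5,6}→1  {2,4,5,6}→6  {3,4,5,6}→4
  5 left: {0,1,3,5,6}→1  {1,3,4,5,6}→5  {2,3,4,5,6}→10
  placing 0:y first → 15 extensions
  placing 2:c first → 6 extensions
total linear extensions = 21

21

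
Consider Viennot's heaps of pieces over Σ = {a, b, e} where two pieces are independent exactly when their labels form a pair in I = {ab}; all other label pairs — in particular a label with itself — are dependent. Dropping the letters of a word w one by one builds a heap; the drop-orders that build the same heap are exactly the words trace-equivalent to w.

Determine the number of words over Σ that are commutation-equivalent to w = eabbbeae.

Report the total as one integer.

4

piece 0:e — minimal
piece 1:a rests on {0:e}
piece 2:b rests on {0:e}
piece 3:b rests on {2:b}
piece 4:b rests on {3:b}
piece 5:e rests on {1:a, 4:b}
piece 6:a rests on {5:e}
piece 7:e rests on {6:a}
minimal pieces: {0:e}
ways to finish when only these pieces remain (= sum over removing one remaining piece with nothing left below it):
  1 left: {7}→1
  2 left: {6,7}→1
  3 left: {5,6,7}→1
  4 left: {1,5,6,7}→1  {4,5,6,7}→1
  5 left: {1,4,5,6,7}→2  {3,4,5,6,7}→1
  6 left: {1,3,4,5,6,7}→3  {2,3,4,5,6,7}→1
  placing 0:e first → 4 extensions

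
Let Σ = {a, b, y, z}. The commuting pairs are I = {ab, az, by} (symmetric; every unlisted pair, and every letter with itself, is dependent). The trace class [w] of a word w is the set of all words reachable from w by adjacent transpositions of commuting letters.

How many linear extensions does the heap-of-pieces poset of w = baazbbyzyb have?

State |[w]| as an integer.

62

piece 0:b — minimal
piece 1:a — minimal
piece 2:a rests on {1:a}
piece 3:z rests on {0:b}
piece 4:b rests on {3:z}
piece 5:b rests on {4:b}
piece 6:y rests on {2:a, 3:z}
piece 7:z rests on {5:b, 6:y}
piece 8:y rests on {7:z}
piece 9:b rests on {7:z}
minimal pieces: {0:b, 1:a}
ways to finish when only these pieces remain (= sum over removing one remaining piece with nothing left below it):
  1 left: {8}→1  {9}→1
  2 left: {8,9}→2
  3 left: {7,8,9}→2
  4 left: {5,7,8,9}→2  {6,7,8,9}→2
  5 left: {2,6,7,8,9}→2  {4,5,7,8,9}→2  {5,6,7,8,9}→4
  6 left: {1,2,6,7,8,9}→2  {2,5,6,7,8,9}→6  {4,5,6,7,8,9}→6
  7 left: {1,2,5,6,7,8,9}→8  {2,4,5,6,7,8,9}→12  {3,4,5,6,7,8,9}→6
  8 left: {0,3,4,5,6,7,8,9}→6  {1,2,4,5,6,7,8,9}→20  {2,3,4,5,6,7,8,9}→18
  placing 0:b first → 38 extensions
  placing 1:a first → 24 extensions
total linear extensions = 62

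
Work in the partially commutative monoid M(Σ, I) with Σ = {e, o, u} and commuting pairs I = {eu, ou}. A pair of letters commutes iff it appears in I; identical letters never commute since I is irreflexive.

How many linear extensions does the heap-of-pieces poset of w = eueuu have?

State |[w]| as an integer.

#0=e has no predecessor
#1=u has no predecessor
#2=e depends on [0:e]
#3=u depends on [1:u]
#4=u depends on [3:u]
sources: [0:e, 1:u]
N(rest) = Σ N(rest − s) over sources s of rest; N(one piece) = 1:
  size 1 → [2]=1  [4]=1
  size 2 → [0,2]=1  [2,4]=2  [3,4]=1
  size 3 → [0,2,4]=3  [1,3,4]=1  [2,3,4]=3
  first=0(e) contributes 4
  first=1(u) contributes 6
|[w]| = 10

10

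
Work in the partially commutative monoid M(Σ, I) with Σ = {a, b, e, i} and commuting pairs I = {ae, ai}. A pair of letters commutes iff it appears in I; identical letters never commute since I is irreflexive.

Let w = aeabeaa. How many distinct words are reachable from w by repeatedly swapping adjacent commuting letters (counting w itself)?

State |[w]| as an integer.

9

#0=a has no predecessor
#1=e has no predecessor
#2=a depends on [0:a]
#3=b depends on [1:e, 2:a]
#4=e depends on [3:b]
#5=a depends on [3:b]
#6=a depends on [5:a]
sources: [0:a, 1:e]
N(rest) = Σ N(rest − s) over sources s of rest; N(one piece) = 1:
  size 1 → [4]=1  [6]=1
  size 2 → [4,6]=2  [5,6]=1
  size 3 → [4,5,6]=3
  size 4 → [3,4,5,6]=3
  size 5 → [1,3,4,5,6]=3  [2,3,4,5,6]=3
  first=0(a) contributes 6
  first=1(e) contributes 3
|[w]| = 9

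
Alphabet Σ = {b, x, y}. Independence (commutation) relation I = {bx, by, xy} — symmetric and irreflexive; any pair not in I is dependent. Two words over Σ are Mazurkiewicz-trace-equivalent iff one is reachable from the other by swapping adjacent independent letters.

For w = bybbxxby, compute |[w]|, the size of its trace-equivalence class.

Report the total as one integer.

drop 0:b onto floor
drop 1:y onto floor
drop 2:b onto {0:b}
drop 3:b onto {2:b}
drop 4:x onto floor
drop 5:x onto {4:x}
drop 6:b onto {3:b}
drop 7:y onto {1:y}
ground layer = {0:b, 1:y, 4:x}
drop-orders for the pieces not yet dropped (sum over which currently-grounded one goes next):
  1 to go: {5} 1  {6} 1  {7} 1
  2 to go: {1,7} 1  {3,6} 1  {4,5} 1  {5,6} 2  {5,7} 2  {6,7} 2
  3 to go: {1,5,7} 3  {1,6,7} 3  {2,3,6} 1  {3,5,6} 3  {3,6,7} 3  {4,5,6} 3  {4,5,7} 3  {5,6,7} 6
  4 to go: {0,2,3,6} 1  {1,3,6,7} 6  {1,4,5,7} 6  {1,5,6,7} 12  {2,3,5,6} 4  {2,3,6,7} 4  {3,4,5,6} 6  {3,5,6,7} 12  {4,5,6,7} 12
  5 to go: {0,2,3,5,6} 5  {0,2,3,6,7} 5  {1,2,3,6,7} 10  {1,3,5,6,7} 30  {1,4,5,6,7} 30  {2,3,4,5,6} 10  {2,3,5,6,7} 20  {3,4,5,6,7} 30
  6 to go: {0,1,2,3,6,7} 15  {0,2,3,4,5,6} 15  {0,2,3,5,6,7} 30  {1,2,3,5,6,7} 60  {1,3,4,5,6,7} 90  {2,3,4,5,6,7} 60
  if 0:b drops first: 210 orders
  if 1:y drops first: 105 orders
  if 4:x drops first: 105 orders
heap linearizations: 420

420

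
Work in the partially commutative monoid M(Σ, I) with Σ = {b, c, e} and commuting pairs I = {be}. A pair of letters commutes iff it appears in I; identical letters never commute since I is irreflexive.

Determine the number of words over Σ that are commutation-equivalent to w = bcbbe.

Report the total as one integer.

drop 0:b onto floor
drop 1:c onto {0:b}
drop 2:b onto {1:c}
drop 3:b onto {2:b}
drop 4:e onto {1:c}
ground layer = {0:b}
drop-orders for the pieces not yet dropped (sum over which currently-grounded one goes next):
  1 to go: {3} 1  {4} 1
  2 to go: {2,3} 1  {3,4} 2
  3 to go: {2,3,4} 3
  if 0:b drops first: 3 orders

3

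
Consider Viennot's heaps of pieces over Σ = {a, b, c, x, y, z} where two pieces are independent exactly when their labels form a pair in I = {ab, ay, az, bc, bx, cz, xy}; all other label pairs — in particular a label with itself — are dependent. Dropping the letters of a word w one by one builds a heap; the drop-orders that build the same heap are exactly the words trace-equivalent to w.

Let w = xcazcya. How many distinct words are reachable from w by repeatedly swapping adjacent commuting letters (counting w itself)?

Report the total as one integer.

piece 0:x — minimal
piece 1:c rests on {0:x}
piece 2:a rests on {1:c}
piece 3:z rests on {0:x}
piece 4:c rests on {2:a}
piece 5:y rests on {3:z, 4:c}
piece 6:a rests on {4:c}
minimal pieces: {0:x}
ways to finish when only these pieces remain (= sum over removing one remaining piece with nothing left below it):
  1 left: {5}→1  {6}→1
  2 left: {3,5}→1  {5,6}→2
  3 left: {3,5,6}→3  {4,5,6}→2
  4 left: {2,4,5,6}→2  {3,4,5,6}→5
  5 left: {1,2,4,5,6}→2  {2,3,4,5,6}→7
  placing 0:x first → 9 extensions

9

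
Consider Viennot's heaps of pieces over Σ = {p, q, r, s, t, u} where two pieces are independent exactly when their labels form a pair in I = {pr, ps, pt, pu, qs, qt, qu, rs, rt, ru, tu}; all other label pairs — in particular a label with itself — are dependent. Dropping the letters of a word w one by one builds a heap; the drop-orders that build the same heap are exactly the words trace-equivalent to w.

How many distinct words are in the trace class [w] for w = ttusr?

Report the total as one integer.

15

0(t) covers ∅
1(t) covers 0:t
2(u) covers ∅
3(s) covers 1:t, 2:u
4(r) covers ∅
floor of heap: 0:t, 2:u, 4:r
completions by unplaced set U, small U first (add the entries for U minus each lowest piece of U):
  |U|=1: {3}:1  {4}:1
  |U|=2: {1,3}:1  {2,3}:1  {3,4}:2
  |U|=3: {0,1,3}:1  {1,2,3}:2  {1,3,4}:3  {2,3,4}:3
  start at 0(t): 8
  start at 2(u): 4
  start at 4(r): 3
sum over floor = 15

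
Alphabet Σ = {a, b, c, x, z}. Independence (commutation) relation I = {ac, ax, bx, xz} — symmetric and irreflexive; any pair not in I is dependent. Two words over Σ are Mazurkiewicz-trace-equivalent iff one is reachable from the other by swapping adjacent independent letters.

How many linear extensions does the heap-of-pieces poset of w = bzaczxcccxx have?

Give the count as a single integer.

0(b) covers ∅
1(z) covers 0:b
2(a) covers 1:z
3(c) covers 1:z
4(z) covers 2:a, 3:c
5(x) covers 3:c
6(c) covers 4:z, 5:x
7(c) covers 6:c
8(c) covers 7:c
9(x) covers 8:c
10(x) covers 9:x
floor of heap: 0:b
completions by unplaced set U, small U first (add the entries for U minus each lowest piece of U):
  |U|=1: {10}:1
  |U|=2: {9,10}:1
  |U|=3: {8,9,10}:1
  |U|=4: {7,8,9,10}:1
  |U|=5: {6,7,8,9,10}:1
  |U|=6: {4,6,7,8,9,10}:1  {5,6,7,8,9,10}:1
  |U|=7: {2,4,6,7,8,9,10}:1  {4,5,6,7,8,9,10}:2
  |U|=8: {2,4,5,6,7,8,9,10}:3  {3,4,5,6,7,8,9,10}:2
  |U|=9: {2,3,4,5,6,7,8,9,10}:5
  start at 0(b): 5

5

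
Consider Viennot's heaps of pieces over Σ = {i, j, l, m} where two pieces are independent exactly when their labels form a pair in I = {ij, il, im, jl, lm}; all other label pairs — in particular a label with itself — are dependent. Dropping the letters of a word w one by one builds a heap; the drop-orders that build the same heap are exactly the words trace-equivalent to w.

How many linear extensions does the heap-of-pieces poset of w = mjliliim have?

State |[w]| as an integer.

piece 0:m — minimal
piece 1:j rests on {0:m}
piece 2:l — minimal
piece 3:i — minimal
piece 4:l rests on {2:l}
piece 5:i rests on {3:i}
piece 6:i rests on {5:i}
piece 7:m rests on {1:j}
minimal pieces: {0:m, 2:l, 3:i}
ways to finish when only these pieces remain (= sum over removing one remaining piece with nothing left below it):
  1 left: {4}→1  {6}→1  {7}→1
  2 left: {1,7}→1  {2,4}→1  {4,6}→2  {4,7}→2  {5,6}→1  {6,7}→2
  3 left: {0,1,7}→1  {1,4,7}→3  {1,6,7}→3  {2,4,6}→3  {2,4,7}→3  {3,5,6}→1  {4,5,6}→3  {4,6,7}→6  {5,6,7}→3
  4 left: {0,1,4,7}→4  {0,1,6,7}→4  {1,2,4,7}→6  {1,4,6,7}→12  {1,5,6,7}→6  {2,4,5,6}→6  {2,4,6,7}→12  {3,4,5,6}→4  {3,5,6,7}→4  {4,5,6,7}→12
  5 left: {0,1,2,4,7}→10  {0,1,4,6,7}→20  {0,1,5,6,7}→10  {1,2,4,6,7}→30  {1,3,5,6,7}→10  {1,4,5,6,7}→30  {2,3,4,5,6}→10  {2,4,5,6,7}→30  {3,4,5,6,7}→20
  6 left: {0,1,2,4,6,7}→60  {0,1,3,5,6,7}→20  {0,1,4,5,6,7}→60  {1,2,4,5,6,7}→90  {1,3,4,5,6,7}→60  {2,3,4,5,6,7}→60
  placing 0:m first → 210 extensions
  placing 2:l first → 140 extensions
  placing 3:i first → 210 extensions
total linear extensions = 560

560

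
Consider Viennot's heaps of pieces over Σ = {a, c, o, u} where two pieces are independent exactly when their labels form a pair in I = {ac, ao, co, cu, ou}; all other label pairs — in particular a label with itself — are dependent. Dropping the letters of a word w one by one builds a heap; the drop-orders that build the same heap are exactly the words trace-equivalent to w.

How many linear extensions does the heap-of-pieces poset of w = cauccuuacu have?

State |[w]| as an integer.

210

#0=c has no predecessor
#1=a has no predecessor
#2=u depends on [1:a]
#3=c depends on [0:c]
#4=c depends on [3:c]
#5=u depends on [2:u]
#6=u depends on [5:u]
#7=a depends on [6:u]
#8=c depends on [4:c]
#9=u depends on [7:a]
sources: [0:c, 1:a]
N(rest) = Σ N(rest − s) over sources s of rest; N(one piece) = 1:
  size 1 → [8]=1  [9]=1
  size 2 → [4,8]=1  [7,9]=1  [8,9]=2
  size 3 → [3,4,8]=1  [4,8,9]=3  [6,7,9]=1  [7,8,9]=3
  size 4 → [0,3,4,8]=1  [3,4,8,9]=4  [4,7,8,9]=6  [5,6,7,9]=1  [6,7,8,9]=4
  size 5 → [0,3,4,8,9]=5  [2,5,6,7,9]=1  [3,4,7,8,9]=10  [4,6,7,8,9]=10  [5,6,7,8,9]=5
  size 6 → [0,3,4,7,8,9]=15  [1,2,5,6,7,9]=1  [2,5,6,7,8,9]=6  [3,4,6,7,8,9]=20  [4,5,6,7,8,9]=15
  size 7 → [0,3,4,6,7,8,9]=35  [1,2,5,6,7,8,9]=7  [2,4,5,6,7,8,9]=21  [3,4,5,6,7,8,9]=35
  size 8 → [0,3,4,5,6,7,8,9]=70  [1,2,4,5,6,7,8,9]=28  [2,3,4,5,6,7,8,9]=56
  first=0(c) contributes 84
  first=1(a) contributes 126
|[w]| = 210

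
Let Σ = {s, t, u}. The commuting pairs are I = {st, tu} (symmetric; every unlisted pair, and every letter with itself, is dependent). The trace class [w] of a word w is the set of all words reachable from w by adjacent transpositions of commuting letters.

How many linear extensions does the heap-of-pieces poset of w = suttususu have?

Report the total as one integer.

drop 0:s onto floor
drop 1:u onto {0:s}
drop 2:t onto floor
drop 3:t onto {2:t}
drop 4:u onto {1:u}
drop 5:s onto {4:u}
drop 6:u onto {5:s}
drop 7:s onto {6:u}
drop 8:u onto {7:s}
ground layer = {0:s, 2:t}
drop-orders for the pieces not yet dropped (sum over which currently-grounded one goes next):
  1 to go: {3} 1  {8} 1
  2 to go: {2,3} 1  {3,8} 2  {7,8} 1
  3 to go: {2,3,8} 3  {3,7,8} 3  {6,7,8} 1
  4 to go: {2,3,7,8} 6  {3,6,7,8} 4  {5,6,7,8} 1
  5 to go: {2,3,6,7,8} 10  {3,5,6,7,8} 5  {4,5,6,7,8} 1
  6 to go: {1,4,5,6,7,8} 1  {2,3,5,6,7,8} 15  {3,4,5,6,7,8} 6
  7 to go: {0,1,4,5,6,7,8} 1  {1,3,4,5,6,7,8} 7  {2,3,4,5,6,7,8} 21
  if 0:s drops first: 28 orders
  if 2:t drops first: 8 orders
heap linearizations: 36

36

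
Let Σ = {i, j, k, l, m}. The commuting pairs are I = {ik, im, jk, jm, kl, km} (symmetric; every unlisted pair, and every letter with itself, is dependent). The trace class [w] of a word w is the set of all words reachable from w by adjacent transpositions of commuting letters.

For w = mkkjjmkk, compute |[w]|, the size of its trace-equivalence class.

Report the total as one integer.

420

piece 0:m — minimal
piece 1:k — minimal
piece 2:k rests on {1:k}
piece 3:j — minimal
piece 4:j rests on {3:j}
piece 5:m rests on {0:m}
piece 6:k rests on {2:k}
piece 7:k rests on {6:k}
minimal pieces: {0:m, 1:k, 3:j}
ways to finish when only these pieces remain (= sum over removing one remaining piece with nothing left below it):
  1 left: {4}→1  {5}→1  {7}→1
  2 left: {0,5}→1  {3,4}→1  {4,5}→2  {4,7}→2  {5,7}→2  {6,7}→1
  3 left: {0,4,5}→3  {0,5,7}→3  {2,6,7}→1  {3,4,5}→3  {3,4,7}→3  {4,5,7}→6  {4,6,7}→3  {5,6,7}→3
  4 left: {0,3,4,5}→6  {0,4,5,7}→12  {0,5,6,7}→6  {1,2,6,7}→1  {2,4,6,7}→4  {2,5,6,7}→4  {3,4,5,7}→12  {3,4,6,7}→6  {4,5,6,7}→12
  5 left: {0,2,5,6,7}→10  {0,3,4,5,7}→30  {0,4,5,6,7}→30  {1,2,4,6,7}→5  {1,2,5,6,7}→5  {2,3,4,6,7}→10  {2,4,5,6,7}→20  {3,4,5,6,7}→30
  6 left: {0,1,2,5,6,7}→15  {0,2,4,5,6,7}→60  {0,3,4,5,6,7}→90  {1,2,3,4,6,7}→15  {1,2,4,5,6,7}→30  {2,3,4,5,6,7}→60
  placing 0:m first → 105 extensions
  placing 1:k first → 210 extensions
  placing 3:j first → 105 extensions
total linear extensions = 420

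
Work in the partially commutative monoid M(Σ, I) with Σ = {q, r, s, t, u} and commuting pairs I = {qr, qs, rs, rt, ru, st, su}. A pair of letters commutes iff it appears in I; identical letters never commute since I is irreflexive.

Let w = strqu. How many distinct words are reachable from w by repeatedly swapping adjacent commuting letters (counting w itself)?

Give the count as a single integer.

20

drop 0:s onto floor
drop 1:t onto floor
drop 2:r onto floor
drop 3:q onto {1:t}
drop 4:u onto {3:q}
ground layer = {0:s, 1:t, 2:r}
drop-orders for the pieces not yet dropped (sum over which currently-grounded one goes next):
  1 to go: {0} 1  {2} 1  {4} 1
  2 to go: {0,2} 2  {0,4} 2  {2,4} 2  {3,4} 1
  3 to go: {0,2,4} 6  {0,3,4} 3  {1,3,4} 1  {2,3,4} 3
  if 0:s drops first: 4 orders
  if 1:t drops first: 12 orders
  if 2:r drops first: 4 orders
heap linearizations: 20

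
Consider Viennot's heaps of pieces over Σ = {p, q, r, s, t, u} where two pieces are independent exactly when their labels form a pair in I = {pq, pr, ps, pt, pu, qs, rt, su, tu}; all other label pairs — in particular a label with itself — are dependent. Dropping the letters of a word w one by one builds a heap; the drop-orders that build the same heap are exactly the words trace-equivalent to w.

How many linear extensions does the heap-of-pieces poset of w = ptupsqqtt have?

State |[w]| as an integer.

piece 0:p — minimal
piece 1:t — minimal
piece 2:u — minimal
piece 3:p rests on {0:p}
piece 4:s rests on {1:t}
piece 5:q rests on {1:t, 2:u}
piece 6:q rests on {5:q}
piece 7:t rests on {4:s, 6:q}
piece 8:t rests on {7:t}
minimal pieces: {0:p, 1:t, 2:u}
ways to finish when only these pieces remain (= sum over removing one remaining piece with nothing left below it):
  1 left: {3}→1  {8}→1
  2 left: {0,3}→1  {3,8}→2  {7,8}→1
  3 left: {0,3,8}→3  {3,7,8}→3  {4,7,8}→1  {6,7,8}→1
  4 left: {0,3,7,8}→6  {3,4,7,8}→4  {3,6,7,8}→4  {4,6,7,8}→2  {5,6,7,8}→1
  5 left: {0,3,4,7,8}→10  {0,3,6,7,8}→10  {2,5,6,7,8}→1  {3,4,6,7,8}→10  {3,5,6,7,8}→5  {4,5,6,7,8}→3
  6 left: {0,3,4,6,7,8}→30  {0,3,5,6,7,8}→15  {1,4,5,6,7,8}→3  {2,3,5,6,7,8}→6  {2,4,5,6,7,8}→4  {3,4,5,6,7,8}→18
  7 left: {0,2,3,5,6,7,8}→21  {0,3,4,5,6,7,8}→63  {1,2,4,5,6,7,8}→7  {1,3,4,5,6,7,8}→21  {2,3,4,5,6,7,8}→28
  placing 0:p first → 56 extensions
  placing 1:t first → 112 extensions
  placing 2:u first → 84 extensions
total linear extensions = 252

252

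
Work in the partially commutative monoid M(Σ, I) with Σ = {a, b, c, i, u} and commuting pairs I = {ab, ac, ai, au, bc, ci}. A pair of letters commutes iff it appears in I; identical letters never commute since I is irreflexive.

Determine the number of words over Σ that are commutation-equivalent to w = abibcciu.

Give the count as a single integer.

piece 0:a — minimal
piece 1:b — minimal
piece 2:i rests on {1:b}
piece 3:b rests on {2:i}
piece 4:c — minimal
piece 5:c rests on {4:c}
piece 6:i rests on {3:b}
piece 7:u rests on {5:c, 6:i}
minimal pieces: {0:a, 1:b, 4:c}
ways to finish when only these pieces remain (= sum over removing one remaining piece with nothing left below it):
  1 left: {0}→1  {7}→1
  2 left: {0,7}→2  {5,7}→1  {6,7}→1
  3 left: {0,5,7}→3  {0,6,7}→3  {3,6,7}→1  {4,5,7}→1  {5,6,7}→2
  4 left: {0,3,6,7}→4  {0,4,5,7}→4  {0,5,6,7}→8  {2,3,6,7}→1  {3,5,6,7}→3  {4,5,6,7}→3
  5 left: {0,2,3,6,7}→5  {0,3,5,6,7}→15  {0,4,5,6,7}→15  {1,2,3,6,7}→1  {2,3,5,6,7}→4  {3,4,5,6,7}→6
  6 left: {0,1,2,3,6,7}→6  {0,2,3,5,6,7}→24  {0,3,4,5,6,7}→36  {1,2,3,5,6,7}→5  {2,3,4,5,6,7}→10
  placing 0:a first → 15 extensions
  placing 1:b first → 70 extensions
  placing 4:c first → 35 extensions
total linear extensions = 120

120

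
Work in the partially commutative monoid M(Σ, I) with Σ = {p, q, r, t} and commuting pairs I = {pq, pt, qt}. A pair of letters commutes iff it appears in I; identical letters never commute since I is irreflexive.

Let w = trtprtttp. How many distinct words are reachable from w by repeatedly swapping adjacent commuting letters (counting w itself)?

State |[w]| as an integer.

8

0(t) covers ∅
1(r) covers 0:t
2(t) covers 1:r
3(p) covers 1:r
4(r) covers 2:t, 3:p
5(t) covers 4:r
6(t) covers 5:t
7(t) covers 6:t
8(p) covers 4:r
floor of heap: 0:t
completions by unplaced set U, small U first (add the entries for U minus each lowest piece of U):
  |U|=1: {7}:1  {8}:1
  |U|=2: {6,7}:1  {7,8}:2
  |U|=3: {5,6,7}:1  {6,7,8}:3
  |U|=4: {5,6,7,8}:4
  |U|=5: {4,5,6,7,8}:4
  |U|=6: {2,4,5,6,7,8}:4  {3,4,5,6,7,8}:4
  |U|=7: {2,3,4,5,6,7,8}:8
  start at 0(t): 8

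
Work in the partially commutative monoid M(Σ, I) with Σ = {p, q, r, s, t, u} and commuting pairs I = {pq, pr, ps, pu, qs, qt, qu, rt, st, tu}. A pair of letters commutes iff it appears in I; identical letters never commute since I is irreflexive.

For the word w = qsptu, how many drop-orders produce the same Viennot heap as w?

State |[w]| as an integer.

#0=q has no predecessor
#1=s has no predecessor
#2=p has no predecessor
#3=t depends on [2:p]
#4=u depends on [1:s]
sources: [0:q, 1:s, 2:p]
N(rest) = Σ N(rest − s) over sources s of rest; N(one piece) = 1:
  size 1 → [0]=1  [3]=1  [4]=1
  size 2 → [0,3]=2  [0,4]=2  [1,4]=1  [2,3]=1  [3,4]=2
  size 3 → [0,1,4]=3  [0,2,3]=3  [0,3,4]=6  [1,3,4]=3  [2,3,4]=3
  first=0(q) contributes 6
  first=1(s) contributes 12
  first=2(p) contributes 12
|[w]| = 30

30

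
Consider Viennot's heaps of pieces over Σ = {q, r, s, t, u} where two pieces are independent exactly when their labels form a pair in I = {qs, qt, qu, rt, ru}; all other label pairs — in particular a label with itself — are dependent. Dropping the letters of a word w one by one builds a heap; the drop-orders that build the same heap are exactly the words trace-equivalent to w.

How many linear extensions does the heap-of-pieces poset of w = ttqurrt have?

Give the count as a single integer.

piece 0:t — minimal
piece 1:t rests on {0:t}
piece 2:q — minimal
piece 3:u rests on {1:t}
piece 4:r rests on {2:q}
piece 5:r rests on {4:r}
piece 6:t rests on {3:u}
minimal pieces: {0:t, 2:q}
ways to finish when only these pieces remain (= sum over removing one remaining piece with nothing left below it):
  1 left: {5}→1  {6}→1
  2 left: {3,6}→1  {4,5}→1  {5,6}→2
  3 left: {1,3,6}→1  {2,4,5}→1  {3,5,6}→3  {4,5,6}→3
  4 left: {0,1,3,6}→1  {1,3,5,6}→4  {2,4,5,6}→4  {3,4,5,6}→6
  5 left: {0,1,3,5,6}→5  {1,3,4,5,6}→10  {2,3,4,5,6}→10
  placing 0:t first → 20 extensions
  placing 2:q first → 15 extensions
total linear extensions = 35

35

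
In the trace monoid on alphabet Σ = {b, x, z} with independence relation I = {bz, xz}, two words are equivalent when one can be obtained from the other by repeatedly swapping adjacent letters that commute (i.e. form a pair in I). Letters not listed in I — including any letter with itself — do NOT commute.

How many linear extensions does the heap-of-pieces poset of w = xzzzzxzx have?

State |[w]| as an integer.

0(x) covers ∅
1(z) covers ∅
2(z) covers 1:z
3(z) covers 2:z
4(z) covers 3:z
5(x) covers 0:x
6(z) covers 4:z
7(x) covers 5:x
floor of heap: 0:x, 1:z
completions by unplaced set U, small U first (add the entries for U minus each lowest piece of U):
  |U|=1: {6}:1  {7}:1
  |U|=2: {4,6}:1  {5,7}:1  {6,7}:2
  |U|=3: {0,5,7}:1  {3,4,6}:1  {4,6,7}:3  {5,6,7}:3
  |U|=4: {0,5,6,7}:4  {2,3,4,6}:1  {3,4,6,7}:4  {4,5,6,7}:6
  |U|=5: {0,4,5,6,7}:10  {1,2,3,4,6}:1  {2,3,4,6,7}:5  {3,4,5,6,7}:10
  |U|=6: {0,3,4,5,6,7}:20  {1,2,3,4,6,7}:6  {2,3,4,5,6,7}:15
  start at 0(x): 21
  start at 1(z): 35
sum over floor = 56

56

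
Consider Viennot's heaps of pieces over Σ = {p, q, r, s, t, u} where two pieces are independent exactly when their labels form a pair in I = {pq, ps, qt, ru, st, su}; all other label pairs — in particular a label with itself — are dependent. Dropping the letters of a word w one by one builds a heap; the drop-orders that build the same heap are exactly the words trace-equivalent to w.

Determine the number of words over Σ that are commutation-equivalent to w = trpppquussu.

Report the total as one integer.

74

piece 0:t — minimal
piece 1:r rests on {0:t}
piece 2:p rests on {1:r}
piece 3:p rests on {2:p}
piece 4:p rests on {3:p}
piece 5:q rests on {1:r}
piece 6:u rests on {4:p, 5:q}
piece 7:u rests on {6:u}
piece 8:s rests on {5:q}
piece 9:s rests on {8:s}
piece 10:u rests on {7:u}
minimal pieces: {0:t}
ways to finish when only these pieces remain (= sum over removing one remaining piece with nothing left below it):
  1 left: {9}→1  {10}→1
  2 left: {7,10}→1  {8,9}→1  {9,10}→2
  3 left: {6,7,10}→1  {7,9,10}→3  {8,9,10}→3
  4 left: {4,6,7,10}→1  {6,7,9,10}→4  {7,8,9,10}→6
  5 left: {3,4,6,7,10}→1  {4,6,7,9,10}→5  {6,7,8,9,10}→10
  6 left: {2,3,4,6,7,10}→1  {3,4,6,7,9,10}→6  {4,6,7,8,9,10}→15  {5,6,7,8,9,10}→10
  7 left: {2,3,4,6,7,9,10}→7  {3,4,6,7,8,9,10}→21  {4,5,6,7,8,9,10}→25
  8 left: {2,3,4,6,7,8,9,10}→28  {3,4,5,6,7,8,9,10}→46
  9 left: {2,3,4,5,6,7,8,9,10}→74
  placing 0:t first → 74 extensions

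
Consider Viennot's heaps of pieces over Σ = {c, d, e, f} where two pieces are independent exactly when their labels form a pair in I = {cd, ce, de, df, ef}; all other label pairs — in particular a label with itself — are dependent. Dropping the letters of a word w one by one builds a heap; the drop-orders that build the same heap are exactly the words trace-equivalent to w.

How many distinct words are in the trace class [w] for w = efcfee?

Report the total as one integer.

drop 0:e onto floor
drop 1:f onto floor
drop 2:c onto {1:f}
drop 3:f onto {2:c}
drop 4:e onto {0:e}
drop 5:e onto {4:e}
ground layer = {0:e, 1:f}
drop-orders for the pieces not yet dropped (sum over which currently-grounded one goes next):
  1 to go: {3} 1  {5} 1
  2 to go: {2,3} 1  {3,5} 2  {4,5} 1
  3 to go: {0,4,5} 1  {1,2,3} 1  {2,3,5} 3  {3,4,5} 3
  4 to go: {0,3,4,5} 4  {1,2,3,5} 4  {2,3,4,5} 6
  if 0:e drops first: 10 orders
  if 1:f drops first: 10 orders
heap linearizations: 20

20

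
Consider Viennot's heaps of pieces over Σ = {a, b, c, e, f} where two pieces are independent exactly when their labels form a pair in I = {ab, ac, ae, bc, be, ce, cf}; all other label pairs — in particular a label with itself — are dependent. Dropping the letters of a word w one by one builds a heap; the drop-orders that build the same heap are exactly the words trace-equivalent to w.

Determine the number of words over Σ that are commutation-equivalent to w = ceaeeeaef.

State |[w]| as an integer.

#0=c has no predecessor
#1=e has no predecessor
#2=a has no predecessor
#3=e depends on [1:e]
#4=e depends on [3:e]
#5=e depends on [4:e]
#6=a depends on [2:a]
#7=e depends on [5:e]
#8=f depends on [6:a, 7:e]
sources: [0:c, 1:e, 2:a]
N(rest) = Σ N(rest − s) over sources s of rest; N(one piece) = 1:
  size 1 → [0]=1  [8]=1
  size 2 → [0,8]=2  [6,8]=1  [7,8]=1
  size 3 → [0,6,8]=3  [0,7,8]=3  [2,6,8]=1  [5,7,8]=1  [6,7,8]=2
  size 4 → [0,2,6,8]=4  [0,5,7,8]=4  [0,6,7,8]=8  [2,6,7,8]=3  [4,5,7,8]=1  [5,6,7,8]=3
  size 5 → [0,2,6,7,8]=15  [0,4,5,7,8]=5  [0,5,6,7,8]=15  [2,5,6,7,8]=6  [3,4,5,7,8]=1  [4,5,6,7,8]=4
  size 6 → [0,2,5,6,7,8]=36  [0,3,4,5,7,8]=6  [0,4,5,6,7,8]=24  [1,3,4,5,7,8]=1  [2,4,5,6,7,8]=10  [3,4,5,6,7,8]=5
  size 7 → [0,1,3,4,5,7,8]=7  [0,2,4,5,6,7,8]=70  [0,3,4,5,6,7,8]=35  [1,3,4,5,6,7,8]=6  [2,3,4,5,6,7,8]=15
  first=0(c) contributes 21
  first=1(e) contributes 120
  first=2(a) contributes 48
|[w]| = 189

189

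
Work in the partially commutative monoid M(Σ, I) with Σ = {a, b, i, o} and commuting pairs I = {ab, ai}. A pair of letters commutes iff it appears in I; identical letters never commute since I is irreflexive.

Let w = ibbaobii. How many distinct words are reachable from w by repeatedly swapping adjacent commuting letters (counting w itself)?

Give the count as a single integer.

#0=i has no predecessor
#1=b depends on [0:i]
#2=b depends on [1:b]
#3=a has no predecessor
#4=o depends on [2:b, 3:a]
#5=b depends on [4:o]
#6=i depends on [5:b]
#7=i depends on [6:i]
sources: [0:i, 3:a]
N(rest) = Σ N(rest − s) over sources s of rest; N(one piece) = 1:
  size 1 → [7]=1
  size 2 → [6,7]=1
  size 3 → [5,6,7]=1
  size 4 → [4,5,6,7]=1
  size 5 → [2,4,5,6,7]=1  [3,4,5,6,7]=1
  size 6 → [1,2,4,5,6,7]=1  [2,3,4,5,6,7]=2
  first=0(i) contributes 3
  first=3(a) contributes 1
|[w]| = 4

4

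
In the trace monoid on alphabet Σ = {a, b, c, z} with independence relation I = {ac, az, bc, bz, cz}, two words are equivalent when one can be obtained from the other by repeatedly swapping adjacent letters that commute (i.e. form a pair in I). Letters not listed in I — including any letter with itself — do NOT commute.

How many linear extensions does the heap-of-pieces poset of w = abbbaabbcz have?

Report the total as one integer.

90

drop 0:a onto floor
drop 1:b onto {0:a}
drop 2:b onto {1:b}
drop 3:b onto {2:b}
drop 4:a onto {3:b}
drop 5:a onto {4:a}
drop 6:b onto {5:a}
drop 7:b onto {6:b}
drop 8:c onto floor
drop 9:z onto floor
ground layer = {0:a, 8:c, 9:z}
drop-orders for the pieces not yet dropped (sum over which currently-grounded one goes next):
  1 to go: {7} 1  {8} 1  {9} 1
  2 to go: {6,7} 1  {7,8} 2  {7,9} 2  {8,9} 2
  3 to go: {5,6,7} 1  {6,7,8} 3  {6,7,9} 3  {7,8,9} 6
  4 to go: {4,5,6,7} 1  {5,6,7,8} 4  {5,6,7,9} 4  {6,7,8,9} 12
  5 to go: {3,4,5,6,7} 1  {4,5,6,7,8} 5  {4,5,6,7,9} 5  {5,6,7,8,9} 20
  6 to go: {2,3,4,5,6,7} 1  {3,4,5,6,7,8} 6  {3,4,5,6,7,9} 6  {4,5,6,7,8,9} 30
  7 to go: {1,2,3,4,5,6,7} 1  {2,3,4,5,6,7,8} 7  {2,3,4,5,6,7,9} 7  {3,4,5,6,7,8,9} 42
  8 to go: {0,1,2,3,4,5,6,7} 1  {1,2,3,4,5,6,7,8} 8  {1,2,3,4,5,6,7,9} 8  {2,3,4,5,6,7,8,9} 56
  if 0:a drops first: 72 orders
  if 8:c drops first: 9 orders
  if 9:z drops first: 9 orders
heap linearizations: 90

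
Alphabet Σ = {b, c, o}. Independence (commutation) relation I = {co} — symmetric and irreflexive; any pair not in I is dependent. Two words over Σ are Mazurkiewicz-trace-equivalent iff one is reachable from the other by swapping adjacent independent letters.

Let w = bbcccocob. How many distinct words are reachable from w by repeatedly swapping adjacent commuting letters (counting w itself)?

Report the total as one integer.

piece 0:b — minimal
piece 1:b rests on {0:b}
piece 2:c rests on {1:b}
piece 3:c rests on {2:c}
piece 4:c rests on {3:c}
piece 5:o rests on {1:b}
piece 6:c rests on {4:c}
piece 7:o rests on {5:o}
piece 8:b rests on {6:c, 7:o}
minimal pieces: {0:b}
ways to finish when only these pieces remain (= sum over removing one remaining piece with nothing left below it):
  1 left: {8}→1
  2 left: {6,8}→1  {7,8}→1
  3 left: {4,6,8}→1  {5,7,8}→1  {6,7,8}→2
  4 left: {3,4,6,8}→1  {4,6,7,8}→3  {5,6,7,8}→3
  5 left: {2,3,4,6,8}→1  {3,4,6,7,8}→4  {4,5,6,7,8}→6
  6 left: {2,3,4,6,7,8}→5  {3,4,5,6,7,8}→10
  7 left: {2,3,4,5,6,7,8}→15
  placing 0:b first → 15 extensions

15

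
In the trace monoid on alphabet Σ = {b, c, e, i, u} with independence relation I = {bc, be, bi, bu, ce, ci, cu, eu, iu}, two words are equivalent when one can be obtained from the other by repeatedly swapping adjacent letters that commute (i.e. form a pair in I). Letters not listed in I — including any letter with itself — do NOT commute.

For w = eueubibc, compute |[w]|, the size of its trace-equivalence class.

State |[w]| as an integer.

1680

0(e) covers ∅
1(u) covers ∅
2(e) covers 0:e
3(u) covers 1:u
4(b) covers ∅
5(i) covers 2:e
6(b) covers 4:b
7(c) covers ∅
floor of heap: 0:e, 1:u, 4:b, 7:c
completions by unplaced set U, small U first (add the entries for U minus each lowest piece of U):
  |U|=1: {3}:1  {5}:1  {6}:1  {7}:1
  |U|=2: {1,3}:1  {2,5}:1  {3,5}:2  {3,6}:2  {3,7}:2  {4,6}:1  {5,6}:2  {5,7}:2  {6,7}:2
  |U|=3: {0,2,5}:1  {1,3,5}:3  {1,3,6}:3  {1,3,7}:3  {2,3,5}:3  {2,5,6}:3  {2,5,7}:3  {3,4,6}:3  {3,5,6}:6  {3,5,7}:6  {3,6,7}:6  {4,5,6}:3  {4,6,7}:3  {5,6,7}:6
  |U|=4: {0,2,3,5}:4  {0,2,5,6}:4  {0,2,5,7}:4  {1,2,3,5}:6  {1,3,4,6}:6  {1,3,5,6}:12  {1,3,5,7}:12  {1,3,6,7}:12  {2,3,5,6}:12  {2,3,5,7}:12  {2,4,5,6}:6  {2,5,6,7}:12  {3,4,5,6}:12  {3,4,6,7}:12  {3,5,6,7}:24  {4,5,6,7}:12
  |U|=5: {0,1,2,3,5}:10  {0,2,3,5,6}:20  {0,2,3,5,7}:20  {0,2,4,5,6}:10  {0,2,5,6,7}:20  {1,2,3,5,6}:30  {1,2,3,5,7}:30  {1,3,4,5,6}:30  {1,3,4,6,7}:30  {1,3,5,6,7}:60  {2,3,4,5,6}:30  {2,3,5,6,7}:60  {2,4,5,6,7}:30  {3,4,5,6,7}:60
  |U|=6: {0,1,2,3,5,6}:60  {0,1,2,3,5,7}:60  {0,2,3,4,5,6}:60  {0,2,3,5,6,7}:120  {0,2,4,5,6,7}:60  {1,2,3,4,5,6}:90  {1,2,3,5,6,7}:180  {1,3,4,5,6,7}:180  {2,3,4,5,6,7}:180
  start at 0(e): 630
  start at 1(u): 420
  start at 4(b): 420
  start at 7(c): 210
sum over floor = 1680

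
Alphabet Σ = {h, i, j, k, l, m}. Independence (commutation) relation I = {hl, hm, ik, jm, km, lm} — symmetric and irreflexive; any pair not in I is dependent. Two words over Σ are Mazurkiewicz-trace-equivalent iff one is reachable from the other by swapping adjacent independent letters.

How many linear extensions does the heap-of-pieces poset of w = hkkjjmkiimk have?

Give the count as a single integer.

#0=h has no predecessor
#1=k depends on [0:h]
#2=k depends on [1:k]
#3=j depends on [2:k]
#4=j depends on [3:j]
#5=m has no predecessor
#6=k depends on [4:j]
#7=i depends on [4:j, 5:m]
#8=i depends on [7:i]
#9=m depends on [8:i]
#10=k depends on [6:k]
sources: [0:h, 5:m]
N(rest) = Σ N(rest − s) over sources s of rest; N(one piece) = 1:
  size 1 → [9]=1  [10]=1
  size 2 → [6,10]=1  [8,9]=1  [9,10]=2
  size 3 → [6,9,10]=3  [7,8,9]=1  [8,9,10]=3
  size 4 → [5,7,8,9]=1  [6,8,9,10]=6  [7,8,9,10]=4
  size 5 → [5,7,8,9,10]=5  [6,7,8,9,10]=10
  size 6 → [4,6,7,8,9,10]=10  [5,6,7,8,9,10]=15
  size 7 → [3,4,6,7,8,9,10]=10  [4,5,6,7,8,9,10]=25
  size 8 → [2,3,4,6,7,8,9,10]=10  [3,4,5,6,7,8,9,10]=35
  size 9 → [1,2,3,4,6,7,8,9,10]=10  [2,3,4,5,6,7,8,9,10]=45
  first=0(h) contributes 55
  first=5(m) contributes 10
|[w]| = 65

65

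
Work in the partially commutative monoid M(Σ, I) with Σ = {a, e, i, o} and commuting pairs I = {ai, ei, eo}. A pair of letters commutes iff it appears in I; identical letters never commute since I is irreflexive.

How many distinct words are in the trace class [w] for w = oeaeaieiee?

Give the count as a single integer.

64

piece 0:o — minimal
piece 1:e — minimal
piece 2:a rests on {0:o, 1:e}
piece 3:e rests on {2:a}
piece 4:a rests on {3:e}
piece 5:i rests on {0:o}
piece 6:e rests on {4:a}
piece 7:i rests on {5:i}
piece 8:e rests on {6:e}
piece 9:e rests on {8:e}
minimal pieces: {0:o, 1:e}
ways to finish when only these pieces remain (= sum over removing one remaining piece with nothing left below it):
  1 left: {7}→1  {9}→1
  2 left: {5,7}→1  {7,9}→2  {8,9}→1
  3 left: {5,7,9}→3  {6,8,9}→1  {7,8,9}→3
  4 left: {4,6,8,9}→1  {5,7,8,9}→6  {6,7,8,9}→4
  5 left: {3,4,6,8,9}→1  {4,6,7,8,9}→5  {5,6,7,8,9}→10
  6 left: {2,3,4,6,8,9}→1  {3,4,6,7,8,9}→6  {4,5,6,7,8,9}→15
  7 left: {1,2,3,4,6,8,9}→1  {2,3,4,6,7,8,9}→7  {3,4,5,6,7,8,9}→21
  8 left: {1,2,3,4,6,7,8,9}→8  {2,3,4,5,6,7,8,9}→28
  placing 0:o first → 36 extensions
  placing 1:e first → 28 extensions
total linear extensions = 64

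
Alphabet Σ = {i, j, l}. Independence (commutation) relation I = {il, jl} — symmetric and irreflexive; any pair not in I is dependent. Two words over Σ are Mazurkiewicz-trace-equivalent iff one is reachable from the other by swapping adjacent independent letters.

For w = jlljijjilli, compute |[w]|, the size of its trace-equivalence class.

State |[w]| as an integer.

330

#0=j has no predecessor
#1=l has no predecessor
#2=l depends on [1:l]
#3=j depends on [0:j]
#4=i depends on [3:j]
#5=j depends on [4:i]
#6=j depends on [5:j]
#7=i depends on [6:j]
#8=l depends on [2:l]
#9=l depends on [8:l]
#10=i depends on [7:i]
sources: [0:j, 1:l]
N(rest) = Σ N(rest − s) over sources s of rest; N(one piece) = 1:
  size 1 → [9]=1  [10]=1
  size 2 → [7,10]=1  [8,9]=1  [9,10]=2
  size 3 → [2,8,9]=1  [6,7,10]=1  [7,9,10]=3  [8,9,10]=3
  size 4 → [1,2,8,9]=1  [2,8,9,10]=4  [5,6,7,10]=1  [6,7,9,10]=4  [7,8,9,10]=6
  size 5 → [1,2,8,9,10]=5  [2,7,8,9,10]=10  [4,5,6,7,10]=1  [5,6,7,9,10]=5  [6,7,8,9,10]=10
  size 6 → [1,2,7,8,9,10]=15  [2,6,7,8,9,10]=20  [3,4,5,6,7,10]=1  [4,5,6,7,9,10]=6  [5,6,7,8,9,10]=15
  size 7 → [0,3,4,5,6,7,10]=1  [1,2,6,7,8,9,10]=35  [2,5,6,7,8,9,10]=35  [3,4,5,6,7,9,10]=7  [4,5,6,7,8,9,10]=21
  size 8 → [0,3,4,5,6,7,9,10]=8  [1,2,5,6,7,8,9,10]=70  [2,4,5,6,7,8,9,10]=56  [3,4,5,6,7,8,9,10]=28
  size 9 → [0,3,4,5,6,7,8,9,10]=36  [1,2,4,5,6,7,8,9,10]=126  [2,3,4,5,6,7,8,9,10]=84
  first=0(j) contributes 210
  first=1(l) contributes 120
|[w]| = 330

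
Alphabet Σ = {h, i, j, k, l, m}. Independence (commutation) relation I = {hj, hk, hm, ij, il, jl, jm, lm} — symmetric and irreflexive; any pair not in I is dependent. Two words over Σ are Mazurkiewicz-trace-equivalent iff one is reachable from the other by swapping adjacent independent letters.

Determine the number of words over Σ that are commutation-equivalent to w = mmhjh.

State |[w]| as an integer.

30

piece 0:m — minimal
piece 1:m rests on {0:m}
piece 2:h — minimal
piece 3:j — minimal
piece 4:h rests on {2:h}
minimal pieces: {0:m, 2:h, 3:j}
ways to finish when only these pieces remain (= sum over removing one remaining piece with nothing left below it):
  1 left: {1}→1  {3}→1  {4}→1
  2 left: {0,1}→1  {1,3}→2  {1,4}→2  {2,4}→1  {3,4}→2
  3 left: {0,1,3}→3  {0,1,4}→3  {1,2,4}→3  {1,3,4}→6  {2,3,4}→3
  placing 0:m first → 12 extensions
  placing 2:h first → 12 extensions
  placing 3:j first → 6 extensions
total linear extensions = 30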